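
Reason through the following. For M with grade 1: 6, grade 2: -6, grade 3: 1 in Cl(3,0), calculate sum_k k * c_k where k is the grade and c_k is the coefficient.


Grade-weighted sum = sum of grade_k * coefficient_k
1*6 = 6
2*(-6) = -12
3*1 = 3
Total = 6 + (-12) + 3 = -3


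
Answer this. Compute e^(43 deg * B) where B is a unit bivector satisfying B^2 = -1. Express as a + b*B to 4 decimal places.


For a unit bivector B with B^2 = -1, the exponential series gives
e^(theta*B) = cos(theta) + sin(theta)*B (the GA analogue of Euler's formula).
theta = 43 degrees = 0.750492 rad
cos(43 deg) = 0.7314
sin(43 deg) = 0.6820
exp(theta*B) = 0.7314 + 0.6820*B


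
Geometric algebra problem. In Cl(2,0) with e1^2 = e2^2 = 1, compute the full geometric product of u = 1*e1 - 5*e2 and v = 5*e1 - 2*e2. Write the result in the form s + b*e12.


Expand: (1*e1 - 5*e2)(5*e1 - 2*e2)
= 1*5*e1e1 + 1*(-2)*e1e2 + (-5)*5*e2e1 + (-5)*(-2)*e2e2
Using e1^2 = e2^2 = 1, e2e1 = -e1e2:
Scalar part s = 1*5 + (-5)*(-2) = 5 + 10 = 15
Bivector part b = 1*(-2) - (-5)*5 = -2 - (-25) = 23
uv = 15 + 23*e12


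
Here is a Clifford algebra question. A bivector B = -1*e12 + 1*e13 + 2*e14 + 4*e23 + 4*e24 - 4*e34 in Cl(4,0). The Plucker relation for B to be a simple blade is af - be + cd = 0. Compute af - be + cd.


Plucker relation: af - be + cd
a*f = (-1)*(-4) = 4
b*e = 1*4 = 4
c*d = 2*4 = 8
af - be + cd = 4 - 4 + 8
= 8


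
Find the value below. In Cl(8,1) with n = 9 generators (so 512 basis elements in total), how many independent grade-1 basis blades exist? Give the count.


Number of grade-k basis blades in Cl(p,q) with n = p + q is C(n, k).
n = 8 + 1 = 9
C(9, 1) = 9! / (1! * 8!)
= 362880 / (1 * 40320)
= 9


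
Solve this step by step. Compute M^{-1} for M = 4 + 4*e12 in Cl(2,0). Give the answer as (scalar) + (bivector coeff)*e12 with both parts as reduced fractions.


M = 4 + 4*e12, where e12^2 = -1.
Since M commutes with its reverse ~M = a - b*e12, M * ~M = a^2 - b^2*e12^2 = a^2 + b^2.
So M^{-1} = ~M / (a^2 + b^2) = (a - b*e12)/(a^2 + b^2).
a^2 + b^2 = 16 + 16 = 32
Scalar part = 4/32 = 1/8
Bivector coeff = -4/32 = -1/8
M^{-1} = 1/8 - 1/8*e12


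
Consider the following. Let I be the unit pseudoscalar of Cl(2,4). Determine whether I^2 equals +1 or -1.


The pseudoscalar I = e1...e_n (product of all n generators) of Cl(p,q) satisfies I^2 = (-1)^(q + n(n-1)/2).
p = 2, q = 4, n = p + q = 6
n(n-1)/2 = 6 * 5 / 2 = 15
Exponent = q + n(n-1)/2 = 4 + 15 = 19
I^2 = (-1)^19 = -1


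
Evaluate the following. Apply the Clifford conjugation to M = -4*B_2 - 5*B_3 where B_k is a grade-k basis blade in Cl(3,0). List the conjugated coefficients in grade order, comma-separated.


Clifford conjugate sign for grade k: (-1)^(k(k+1)/2)
Grade 2: (-1)^(2*3/2) = (-1)^3 = -1, coeff -4 -> 4
Grade 3: (-1)^(3*4/2) = (-1)^6 = 1, coeff -5 -> -5
Conjugated coefficients: 4, -5


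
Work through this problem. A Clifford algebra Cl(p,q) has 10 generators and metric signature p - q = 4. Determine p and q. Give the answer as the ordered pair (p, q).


We need p + q = 10 and p - q = 4.
Adding: 2p = 10 + 4 = 14, so p = 7.
Then q = 10 - 7 = 3.
(p, q) = (7, 3)


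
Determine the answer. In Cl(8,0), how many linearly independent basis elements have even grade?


Even subalgebra dimension = 2^(n-1)
n = 8 + 0 = 8
2^(8 - 1) = 2^7 = 128
Verification: sum of C(8,k) for even k = 1 + 28 + 70 + 28 + 1 = 128
Result = 128


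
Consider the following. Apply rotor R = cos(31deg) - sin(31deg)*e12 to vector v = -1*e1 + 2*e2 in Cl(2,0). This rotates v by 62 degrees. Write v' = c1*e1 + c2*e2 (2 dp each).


Rotor R = cos(31deg) - sin(31deg)*e12
Rotation angle theta = 2 * 31 = 62 degrees
v' = R*v*~R rotates v by theta.
cos(62deg) = 0.4695, sin(62deg) = 0.8829
v'_1 = -1*cos(62deg) - 2*sin(62deg)
= -1*0.4695 - 2*0.8829
= -2.24
v'_2 = -1*sin(62deg) + 2*cos(62deg)
= -1*0.8829 + 2*0.4695
= 0.06
v' = -2.24*e1 + 0.06*e2


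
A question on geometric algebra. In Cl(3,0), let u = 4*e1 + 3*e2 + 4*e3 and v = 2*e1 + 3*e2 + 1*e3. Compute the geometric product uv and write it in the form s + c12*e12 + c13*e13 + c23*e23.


In Cl(3,0): e_i^2 = 1, e_ie_j = -e_je_i for i != j.
Scalar part = u . v = 4*2 + 3*3 + 4*1
= 8 + 9 + 4 = 21
e12 coeff = 4*3 - 3*2 = 12 - 6 = 6
e13 coeff = 4*1 - 4*2 = 4 - 8 = -4
e23 coeff = 3*1 - 4*3 = 3 - 12 = -9
uv = 21 + 6*e12 - 4*e13 - 9*e23


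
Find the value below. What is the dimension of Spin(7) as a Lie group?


Spin(n) double-covers SO(n); both have Lie algebra so(n) of dimension n(n-1)/2.
n = 7
n(n-1) = 7 * 6 = 42
dim Spin(7) = 42/2 = 21


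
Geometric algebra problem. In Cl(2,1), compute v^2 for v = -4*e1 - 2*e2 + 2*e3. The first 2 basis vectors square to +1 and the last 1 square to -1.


v^2 = sum of c_i^2 * e_i^2
Positive signature terms (e_i^2 = +1): (-4)^2 + (-2)^2 = 20
Negative signature terms (e_j^2 = -1): 2^2 = 4
v^2 = 20 - 4 = 16


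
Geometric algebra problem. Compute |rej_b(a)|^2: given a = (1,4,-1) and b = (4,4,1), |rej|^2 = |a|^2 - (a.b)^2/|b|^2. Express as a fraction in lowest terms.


|a|^2 = 1^2 + 4^2 + (-1)^2 = 18
|b|^2 = 4^2 + 4^2 + 1^2 = 33
a . b = 1*4 + 4*4 + (-1)*1 = 19
(a.b)^2 = 19^2 = 361
|rej|^2 = 18 - 361/33
= (594 - 361)/33
= 233/33
In lowest terms: 233/33


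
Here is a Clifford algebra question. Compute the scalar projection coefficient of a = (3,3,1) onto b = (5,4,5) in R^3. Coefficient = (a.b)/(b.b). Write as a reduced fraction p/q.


Projection coefficient = (a . b) / (b . b)
a . b = 3*5 + 3*4 + 1*5
= 15 + 12 + 5 = 32
b . b = 5^2 + 4^2 + 5^2
= 25 + 16 + 25 = 66
Coefficient = 32/66
In lowest terms: 16/33


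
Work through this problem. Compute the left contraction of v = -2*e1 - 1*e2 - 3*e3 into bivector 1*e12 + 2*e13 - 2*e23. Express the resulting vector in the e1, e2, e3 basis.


Left contraction v _| B = <vB>_1 (grade-1 part of the geometric product vB).
Using e1_|e12 = e2, e2_|e12 = -e1, e1_|e13 = e3, e3_|e13 = -e1, e2_|e23 = e3, e3_|e23 = -e2:
e1 coeff: -v2*b12 - v3*b13 = -(-1)*(1) - (-3)*(2) = 7
e2 coeff: v1*b12 - v3*b23 = (-2)*(1) - (-3)*(-2) = -8
e3 coeff: v1*b13 + v2*b23 = (-2)*(2) + (-1)*(-2) = -2
v _| B = 7*e1 - 8*e2 - 2*e3


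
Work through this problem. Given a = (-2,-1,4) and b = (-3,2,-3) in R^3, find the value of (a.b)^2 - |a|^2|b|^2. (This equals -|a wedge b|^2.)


a . b = (-2)*(-3) + (-1)*2 + 4*(-3)
= 6 + (-2) + (-12) = -8
|a|^2 = (-2)^2 + (-1)^2 + 4^2 = 21
|b|^2 = (-3)^2 + 2^2 + (-3)^2 = 22
(a.b)^2 = (-8)^2 = 64
|a|^2 * |b|^2 = 21 * 22 = 462
Result = 64 - 462 = -398


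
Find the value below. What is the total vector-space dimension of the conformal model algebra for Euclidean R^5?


The conformal model of R^5 uses Cl(6,1): the 5 Euclidean generators plus two extra orthogonal generators e+ (e+^2 = +1) and e- (e-^2 = -1), from which the null vectors e0, einf are built.
Number of generators m = 5 + 2 = 7.
dim Cl(p,q) = 2^m = 2^7 = 128


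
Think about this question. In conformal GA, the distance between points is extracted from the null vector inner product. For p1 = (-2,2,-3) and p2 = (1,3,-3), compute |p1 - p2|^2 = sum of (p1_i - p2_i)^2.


p1 - p2 = (-3, -1, 0)
|p1 - p2|^2 = (-3)^2 + (-1)^2 + 0^2
= 9 + 1 + 0
= 10


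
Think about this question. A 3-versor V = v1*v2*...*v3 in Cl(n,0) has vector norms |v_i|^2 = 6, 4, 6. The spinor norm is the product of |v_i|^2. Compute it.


Spinor norm N(V) = |v1|^2 * |v2|^2 * ... * |v3|^2
= 6 * 4 * 6
Running product: 6, 24, 144
N(V) = 144


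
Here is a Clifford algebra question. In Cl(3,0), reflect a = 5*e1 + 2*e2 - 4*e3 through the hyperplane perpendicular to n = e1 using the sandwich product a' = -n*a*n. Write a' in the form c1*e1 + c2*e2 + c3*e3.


Reflection formula: a' = -n*a*n, with n = e1 (unit vector, n^2 = 1).
For reflection through hyperplane perp to e1:
The component along e1 flips sign, others stay.
a = (5, 2, -4)
a' = (-5, 2, -4)
a' = -5*e1 + 2*e2 - 4*e3


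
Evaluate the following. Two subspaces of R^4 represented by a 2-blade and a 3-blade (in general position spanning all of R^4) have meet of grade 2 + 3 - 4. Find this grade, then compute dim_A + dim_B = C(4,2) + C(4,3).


Meet grade = grade(A) + grade(B) - n
= 2 + 3 - 4 = 1
C(4,2) = 6
C(4,3) = 4
dim_A + dim_B = 6 + 4 = 10


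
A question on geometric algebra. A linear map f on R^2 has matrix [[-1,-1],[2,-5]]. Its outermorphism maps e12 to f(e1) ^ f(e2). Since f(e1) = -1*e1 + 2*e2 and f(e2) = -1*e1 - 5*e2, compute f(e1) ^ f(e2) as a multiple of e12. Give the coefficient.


The outermorphism of a linear map f sends e1^e2 to f(e1)^f(e2).
f(e1) = -1*e1 + 2*e2
f(e2) = -1*e1 - 5*e2
f(e1) ^ f(e2) = (-1*e1 + 2*e2) ^ (-1*e1 - 5*e2)
= (-1)*(-5)*e12 + 2*(-1)*e21
= (5 - (-2))*e12
= 7*e12
Coefficient = 7


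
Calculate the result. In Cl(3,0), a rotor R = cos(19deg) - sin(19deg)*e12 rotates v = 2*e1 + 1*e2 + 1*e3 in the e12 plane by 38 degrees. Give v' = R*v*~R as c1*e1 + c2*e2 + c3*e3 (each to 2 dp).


Rotor R = cos(19deg) - sin(19deg)*e12
Rotation angle theta = 2 * 19 = 38 degrees in the e12 plane (e1 -> e2).
The component perpendicular to the plane (e3) is invariant: v'_3 = v3 = 1.00
cos(38deg) = 0.7880, sin(38deg) = 0.6157
v'_1 = v1*cos(theta) - v2*sin(theta) = 2*0.7880 - 1*0.6157 = 0.96
v'_2 = v1*sin(theta) + v2*cos(theta) = 2*0.6157 + 1*0.7880 = 2.02
v' = 0.96*e1 + 2.02*e2 + 1.00*e3


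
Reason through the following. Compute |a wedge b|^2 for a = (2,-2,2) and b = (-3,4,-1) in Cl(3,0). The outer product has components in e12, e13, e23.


a wedge b = (a1*b2 - a2*b1)*e12 + (a1*b3 - a3*b1)*e13 + (a2*b3 - a3*b2)*e23
e12 coeff: 2*4 - (-2)*(-3) = 8 - 6 = 2
e13 coeff: 2*(-1) - 2*(-3) = -2 - (-6) = 4
e23 coeff: (-2)*(-1) - 2*4 = 2 - 8 = -6
|a wedge b|^2 = 2^2 + 4^2 + (-6)^2
= 4 + 16 + 36
= 56


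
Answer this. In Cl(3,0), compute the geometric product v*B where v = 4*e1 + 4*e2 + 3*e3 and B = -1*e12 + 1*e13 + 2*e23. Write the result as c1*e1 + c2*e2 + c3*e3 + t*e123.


vB has grade-1 (vector) and grade-3 (trivector) parts: vB = (v _| B) + (v ^ B).
Vector part <vB>_1:
  e1: -v2*b12 - v3*b13 = -(4)*(-1) - (3)*(1) = 1
  e2: v1*b12 - v3*b23 = (4)*(-1) - (3)*(2) = -10
  e3: v1*b13 + v2*b23 = (4)*(1) + (4)*(2) = 12
Trivector part <vB>_3:
  e123: v1*b23 - v2*b13 + v3*b12 = (4)*(2) - (4)*(1) + (3)*(-1) = 1
vB = 1*e1 - 10*e2 + 12*e3 + 1*e123


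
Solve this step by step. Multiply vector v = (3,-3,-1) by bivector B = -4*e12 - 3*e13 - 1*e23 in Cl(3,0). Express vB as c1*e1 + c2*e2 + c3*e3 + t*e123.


vB has grade-1 (vector) and grade-3 (trivector) parts: vB = (v _| B) + (v ^ B).
Vector part <vB>_1:
  e1: -v2*b12 - v3*b13 = -(-3)*(-4) - (-1)*(-3) = -15
  e2: v1*b12 - v3*b23 = (3)*(-4) - (-1)*(-1) = -13
  e3: v1*b13 + v2*b23 = (3)*(-3) + (-3)*(-1) = -6
Trivector part <vB>_3:
  e123: v1*b23 - v2*b13 + v3*b12 = (3)*(-1) - (-3)*(-3) + (-1)*(-4) = -8
vB = -15*e1 - 13*e2 - 6*e3 - 8*e123


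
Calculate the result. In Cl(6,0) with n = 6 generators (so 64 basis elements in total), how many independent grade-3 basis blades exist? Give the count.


Number of grade-k basis blades in Cl(p,q) with n = p + q is C(n, k).
n = 6 + 0 = 6
C(6, 3) = 6! / (3! * 3!)
= 720 / (6 * 6)
= 20


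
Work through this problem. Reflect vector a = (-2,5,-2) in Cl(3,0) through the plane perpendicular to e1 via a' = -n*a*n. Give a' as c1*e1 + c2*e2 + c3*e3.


Reflection formula: a' = -n*a*n, with n = e1 (unit vector, n^2 = 1).
For reflection through hyperplane perp to e1:
The component along e1 flips sign, others stay.
a = (-2, 5, -2)
a' = (2, 5, -2)
a' = 2*e1 + 5*e2 - 2*e3


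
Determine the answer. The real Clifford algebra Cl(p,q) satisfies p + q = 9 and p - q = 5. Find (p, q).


We need p + q = 9 and p - q = 5.
Adding: 2p = 9 + 5 = 14, so p = 7.
Then q = 9 - 7 = 2.
(p, q) = (7, 2)


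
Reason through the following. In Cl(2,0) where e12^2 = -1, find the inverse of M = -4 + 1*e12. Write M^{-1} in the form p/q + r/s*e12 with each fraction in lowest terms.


M = -4 + 1*e12, where e12^2 = -1.
Since M commutes with its reverse ~M = a - b*e12, M * ~M = a^2 - b^2*e12^2 = a^2 + b^2.
So M^{-1} = ~M / (a^2 + b^2) = (a - b*e12)/(a^2 + b^2).
a^2 + b^2 = 16 + 1 = 17
Scalar part = -4/17 = -4/17
Bivector coeff = -1/17 = -1/17
M^{-1} = -4/17 - 1/17*e12


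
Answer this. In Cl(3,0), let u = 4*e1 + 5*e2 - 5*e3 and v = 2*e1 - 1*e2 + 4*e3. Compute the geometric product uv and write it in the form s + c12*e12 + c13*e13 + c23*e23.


In Cl(3,0): e_i^2 = 1, e_ie_j = -e_je_i for i != j.
Scalar part = u . v = 4*2 + 5*(-1) + (-5)*4
= 8 + (-5) + (-20) = -17
e12 coeff = 4*(-1) - 5*2 = -4 - 10 = -14
e13 coeff = 4*4 - (-5)*2 = 16 - (-10) = 26
e23 coeff = 5*4 - (-5)*(-1) = 20 - 5 = 15
uv = -17 - 14*e12 + 26*e13 + 15*e23


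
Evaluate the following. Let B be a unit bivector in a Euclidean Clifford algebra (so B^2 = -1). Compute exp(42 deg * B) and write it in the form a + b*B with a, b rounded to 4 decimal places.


For a unit bivector B with B^2 = -1, the exponential series gives
e^(theta*B) = cos(theta) + sin(theta)*B (the GA analogue of Euler's formula).
theta = 42 degrees = 0.733038 rad
cos(42 deg) = 0.7431
sin(42 deg) = 0.6691
exp(theta*B) = 0.7431 + 0.6691*B


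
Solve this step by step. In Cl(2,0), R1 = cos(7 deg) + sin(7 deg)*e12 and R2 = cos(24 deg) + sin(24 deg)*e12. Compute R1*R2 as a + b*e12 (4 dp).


Same-plane rotors commute and their half-angles add:
R1*R2 = cos(a1 + a2) + sin(a1 + a2)*e12.
a1 + a2 = 7 + 24 = 31 deg
cos(31 deg) = 0.8572
sin(31 deg) = 0.5150
R1*R2 = 0.8572 + 0.5150*e12


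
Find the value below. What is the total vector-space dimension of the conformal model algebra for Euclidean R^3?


The conformal model of R^3 uses Cl(4,1): the 3 Euclidean generators plus two extra orthogonal generators e+ (e+^2 = +1) and e- (e-^2 = -1), from which the null vectors e0, einf are built.
Number of generators m = 3 + 2 = 5.
dim Cl(p,q) = 2^m = 2^5 = 32


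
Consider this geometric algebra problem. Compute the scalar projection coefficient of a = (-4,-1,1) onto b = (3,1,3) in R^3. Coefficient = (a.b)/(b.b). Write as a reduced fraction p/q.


Projection coefficient = (a . b) / (b . b)
a . b = (-4)*3 + (-1)*1 + 1*3
= -12 + (-1) + 3 = -10
b . b = 3^2 + 1^2 + 3^2
= 9 + 1 + 9 = 19
Coefficient = -10/19
In lowest terms: -10/19


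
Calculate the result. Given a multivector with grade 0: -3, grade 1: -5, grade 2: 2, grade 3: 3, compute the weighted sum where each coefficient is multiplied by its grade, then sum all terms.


Grade-weighted sum = sum of grade_k * coefficient_k
0*(-3) = 0
1*(-5) = -5
2*2 = 4
3*3 = 9
Total = 0 + (-5) + 4 + 9 = 8


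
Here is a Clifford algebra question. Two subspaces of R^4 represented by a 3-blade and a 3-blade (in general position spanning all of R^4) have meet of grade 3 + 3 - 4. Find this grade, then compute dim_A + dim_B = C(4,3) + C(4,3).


Meet grade = grade(A) + grade(B) - n
= 3 + 3 - 4 = 2
C(4,3) = 4
C(4,3) = 4
dim_A + dim_B = 4 + 4 = 8


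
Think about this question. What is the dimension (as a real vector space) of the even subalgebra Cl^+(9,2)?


Even subalgebra dimension = 2^(n-1)
n = 9 + 2 = 11
2^(11 - 1) = 2^10 = 1024
Verification: sum of C(11,k) for even k = 1 + 55 + 330 + 462 + 165 + 11 = 1024
Result = 1024


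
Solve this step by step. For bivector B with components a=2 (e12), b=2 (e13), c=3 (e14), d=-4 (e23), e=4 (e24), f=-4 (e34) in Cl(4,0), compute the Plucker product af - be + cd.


Plucker relation: af - be + cd
a*f = 2*(-4) = -8
b*e = 2*4 = 8
c*d = 3*(-4) = -12
af - be + cd = -8 - 8 + (-12)
= -28


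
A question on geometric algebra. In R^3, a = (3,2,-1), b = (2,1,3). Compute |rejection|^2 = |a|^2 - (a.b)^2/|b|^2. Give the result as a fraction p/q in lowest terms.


|a|^2 = 3^2 + 2^2 + (-1)^2 = 14
|b|^2 = 2^2 + 1^2 + 3^2 = 14
a . b = 3*2 + 2*1 + (-1)*3 = 5
(a.b)^2 = 5^2 = 25
|rej|^2 = 14 - 25/14
= (196 - 25)/14
= 171/14
In lowest terms: 171/14


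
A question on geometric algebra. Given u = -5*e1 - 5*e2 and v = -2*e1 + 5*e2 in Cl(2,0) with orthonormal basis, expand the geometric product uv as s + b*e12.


Expand: (-5*e1 - 5*e2)(-2*e1 + 5*e2)
= (-5)*(-2)*e1e1 + (-5)*5*e1e2 + (-5)*(-2)*e2e1 + (-5)*5*e2e2
Using e1^2 = e2^2 = 1, e2e1 = -e1e2:
Scalar part s = (-5)*(-2) + (-5)*5 = 10 + (-25) = -15
Bivector part b = (-5)*5 - (-5)*(-2) = -25 - 10 = -35
uv = -15 - 35*e12


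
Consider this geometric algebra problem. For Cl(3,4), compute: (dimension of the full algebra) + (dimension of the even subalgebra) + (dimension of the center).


n = 3 + 4 = 7
Total dim = 2^7 = 128
Even subalgebra dim = 2^6 = 64
n is odd, so center dim = 2
Sum = 128 + 64 + 2 = 194


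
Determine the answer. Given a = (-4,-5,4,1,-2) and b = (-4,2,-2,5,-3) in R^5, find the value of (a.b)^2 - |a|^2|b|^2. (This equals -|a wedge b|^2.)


a . b = (-4)*(-4) + (-5)*2 + 4*(-2) + 1*5 + (-2)*(-3)
= 16 + (-10) + (-8) + 5 + 6 = 9
|a|^2 = (-4)^2 + (-5)^2 + 4^2 + 1^2 + (-2)^2 = 62
|b|^2 = (-4)^2 + 2^2 + (-2)^2 + 5^2 + (-3)^2 = 58
(a.b)^2 = 9^2 = 81
|a|^2 * |b|^2 = 62 * 58 = 3596
Result = 81 - 3596 = -3515


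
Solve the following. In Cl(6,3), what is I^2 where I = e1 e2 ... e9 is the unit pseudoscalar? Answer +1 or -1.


The pseudoscalar I = e1...e_n (product of all n generators) of Cl(p,q) satisfies I^2 = (-1)^(q + n(n-1)/2).
p = 6, q = 3, n = p + q = 9
n(n-1)/2 = 9 * 8 / 2 = 36
Exponent = q + n(n-1)/2 = 3 + 36 = 39
I^2 = (-1)^39 = -1


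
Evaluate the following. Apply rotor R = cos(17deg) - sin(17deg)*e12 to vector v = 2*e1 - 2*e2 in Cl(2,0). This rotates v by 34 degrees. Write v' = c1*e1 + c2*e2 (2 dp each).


Rotor R = cos(17deg) - sin(17deg)*e12
Rotation angle theta = 2 * 17 = 34 degrees
v' = R*v*~R rotates v by theta.
cos(34deg) = 0.8290, sin(34deg) = 0.5592
v'_1 = 2*cos(34deg) - (-2)*sin(34deg)
= 2*0.8290 - (-2)*0.5592
= 2.78
v'_2 = 2*sin(34deg) + (-2)*cos(34deg)
= 2*0.5592 + (-2)*0.8290
= -0.54
v' = 2.78*e1 - 0.54*e2


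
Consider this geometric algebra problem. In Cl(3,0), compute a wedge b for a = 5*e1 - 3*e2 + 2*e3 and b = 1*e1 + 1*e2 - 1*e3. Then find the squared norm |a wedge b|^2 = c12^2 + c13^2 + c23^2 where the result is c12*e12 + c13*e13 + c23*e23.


a wedge b = (a1*b2 - a2*b1)*e12 + (a1*b3 - a3*b1)*e13 + (a2*b3 - a3*b2)*e23
e12 coeff: 5*1 - (-3)*1 = 5 - (-3) = 8
e13 coeff: 5*(-1) - 2*1 = -5 - 2 = -7
e23 coeff: (-3)*(-1) - 2*1 = 3 - 2 = 1
|a wedge b|^2 = 8^2 + (-7)^2 + 1^2
= 64 + 49 + 1
= 114


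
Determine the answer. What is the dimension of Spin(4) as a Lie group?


Spin(n) double-covers SO(n); both have Lie algebra so(n) of dimension n(n-1)/2.
n = 4
n(n-1) = 4 * 3 = 12
dim Spin(4) = 12/2 = 6


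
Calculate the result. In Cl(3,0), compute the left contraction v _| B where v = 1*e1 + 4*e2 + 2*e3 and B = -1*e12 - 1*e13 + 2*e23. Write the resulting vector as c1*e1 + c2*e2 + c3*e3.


Left contraction v _| B = <vB>_1 (grade-1 part of the geometric product vB).
Using e1_|e12 = e2, e2_|e12 = -e1, e1_|e13 = e3, e3_|e13 = -e1, e2_|e23 = e3, e3_|e23 = -e2:
e1 coeff: -v2*b12 - v3*b13 = -(4)*(-1) - (2)*(-1) = 6
e2 coeff: v1*b12 - v3*b23 = (1)*(-1) - (2)*(2) = -5
e3 coeff: v1*b13 + v2*b23 = (1)*(-1) + (4)*(2) = 7
v _| B = 6*e1 - 5*e2 + 7*e3


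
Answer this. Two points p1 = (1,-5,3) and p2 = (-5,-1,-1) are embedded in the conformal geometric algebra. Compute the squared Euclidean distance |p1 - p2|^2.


p1 - p2 = (6, -4, 4)
|p1 - p2|^2 = 6^2 + (-4)^2 + 4^2
= 36 + 16 + 16
= 68


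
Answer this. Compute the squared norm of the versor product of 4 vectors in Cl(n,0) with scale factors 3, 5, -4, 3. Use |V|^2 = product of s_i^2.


Each vector v_i has |v_i|^2 = s_i^2
Squared scales: 3^2 = 9, 5^2 = 25, (-4)^2 = 16, 3^2 = 9
|V|^2 = 9 * 25 * 16 * 9
= 32400


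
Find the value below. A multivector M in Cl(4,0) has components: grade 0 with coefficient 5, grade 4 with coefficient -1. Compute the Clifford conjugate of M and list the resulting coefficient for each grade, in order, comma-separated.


Clifford conjugate sign for grade k: (-1)^(k(k+1)/2)
Grade 0: (-1)^(0*1/2) = (-1)^0 = 1, coeff 5 -> 5
Grade 4: (-1)^(4*5/2) = (-1)^10 = 1, coeff -1 -> -1
Conjugated coefficients: 5, -1


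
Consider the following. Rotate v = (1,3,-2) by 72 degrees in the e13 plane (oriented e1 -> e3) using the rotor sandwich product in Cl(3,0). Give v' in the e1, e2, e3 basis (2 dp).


Rotor R = cos(36deg) - sin(36deg)*e13
Rotation angle theta = 2 * 36 = 72 degrees in the e13 plane (e1 -> e3).
The component perpendicular to the plane (e2) is invariant: v'_2 = v2 = 3.00
cos(72deg) = 0.3090, sin(72deg) = 0.9511
v'_1 = v1*cos(theta) - v3*sin(theta) = 1*0.3090 - (-2)*0.9511 = 2.21
v'_3 = v1*sin(theta) + v3*cos(theta) = 1*0.9511 + (-2)*0.3090 = 0.33
v' = 2.21*e1 + 3.00*e2 + 0.33*e3


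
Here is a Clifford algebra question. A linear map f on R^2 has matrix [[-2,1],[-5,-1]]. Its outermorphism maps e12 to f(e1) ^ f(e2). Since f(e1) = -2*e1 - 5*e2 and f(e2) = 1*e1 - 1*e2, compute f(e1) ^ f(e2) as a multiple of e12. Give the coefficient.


The outermorphism of a linear map f sends e1^e2 to f(e1)^f(e2).
f(e1) = -2*e1 - 5*e2
f(e2) = 1*e1 - 1*e2
f(e1) ^ f(e2) = (-2*e1 - 5*e2) ^ (1*e1 - 1*e2)
= (-2)*(-1)*e12 + (-5)*1*e21
= (2 - (-5))*e12
= 7*e12
Coefficient = 7


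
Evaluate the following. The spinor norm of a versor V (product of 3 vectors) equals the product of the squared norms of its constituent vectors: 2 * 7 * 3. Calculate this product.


Spinor norm N(V) = |v1|^2 * |v2|^2 * ... * |v3|^2
= 2 * 7 * 3
Running product: 2, 14, 42
N(V) = 42


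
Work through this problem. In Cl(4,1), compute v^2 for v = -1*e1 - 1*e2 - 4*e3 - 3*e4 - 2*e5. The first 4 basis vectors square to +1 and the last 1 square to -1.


v^2 = sum of c_i^2 * e_i^2
Positive signature terms (e_i^2 = +1): (-1)^2 + (-1)^2 + (-4)^2 + (-3)^2 = 27
Negative signature terms (e_j^2 = -1): (-2)^2 = 4
v^2 = 27 - 4 = 23


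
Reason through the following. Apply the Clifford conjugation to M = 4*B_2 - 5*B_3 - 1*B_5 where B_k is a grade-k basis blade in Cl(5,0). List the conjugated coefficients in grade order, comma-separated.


Clifford conjugate sign for grade k: (-1)^(k(k+1)/2)
Grade 2: (-1)^(2*3/2) = (-1)^3 = -1, coeff 4 -> -4
Grade 3: (-1)^(3*4/2) = (-1)^6 = 1, coeff -5 -> -5
Grade 5: (-1)^(5*6/2) = (-1)^15 = -1, coeff -1 -> 1
Conjugated coefficients: -4, -5, 1


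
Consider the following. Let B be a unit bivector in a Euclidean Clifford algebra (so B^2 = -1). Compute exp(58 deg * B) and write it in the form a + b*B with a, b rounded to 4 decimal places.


For a unit bivector B with B^2 = -1, the exponential series gives
e^(theta*B) = cos(theta) + sin(theta)*B (the GA analogue of Euler's formula).
theta = 58 degrees = 1.012291 rad
cos(58 deg) = 0.5299
sin(58 deg) = 0.8480
exp(theta*B) = 0.5299 + 0.8480*B


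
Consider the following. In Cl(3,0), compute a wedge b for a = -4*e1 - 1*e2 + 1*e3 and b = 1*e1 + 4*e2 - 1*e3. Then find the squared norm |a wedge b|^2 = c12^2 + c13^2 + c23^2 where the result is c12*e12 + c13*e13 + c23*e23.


a wedge b = (a1*b2 - a2*b1)*e12 + (a1*b3 - a3*b1)*e13 + (a2*b3 - a3*b2)*e23
e12 coeff: (-4)*4 - (-1)*1 = -16 - (-1) = -15
e13 coeff: (-4)*(-1) - 1*1 = 4 - 1 = 3
e23 coeff: (-1)*(-1) - 1*4 = 1 - 4 = -3
|a wedge b|^2 = (-15)^2 + 3^2 + (-3)^2
= 225 + 9 + 9
= 243


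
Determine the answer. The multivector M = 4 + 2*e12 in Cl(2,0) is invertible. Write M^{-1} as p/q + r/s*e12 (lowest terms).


M = 4 + 2*e12, where e12^2 = -1.
Since M commutes with its reverse ~M = a - b*e12, M * ~M = a^2 - b^2*e12^2 = a^2 + b^2.
So M^{-1} = ~M / (a^2 + b^2) = (a - b*e12)/(a^2 + b^2).
a^2 + b^2 = 16 + 4 = 20
Scalar part = 4/20 = 1/5
Bivector coeff = -2/20 = -1/10
M^{-1} = 1/5 - 1/10*e12


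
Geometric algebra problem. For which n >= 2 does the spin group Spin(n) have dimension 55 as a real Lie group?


dim Spin(n) = dim so(n) = n(n-1)/2.
Solve n(n-1)/2 = 55, i.e. n^2 - n - 110 = 0.
Discriminant = 1 + 8*55 = 441
n = (1 + sqrt(441))/2 = (1 + 21)/2 = 11


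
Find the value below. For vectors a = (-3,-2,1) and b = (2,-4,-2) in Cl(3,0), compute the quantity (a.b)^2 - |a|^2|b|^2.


a . b = (-3)*2 + (-2)*(-4) + 1*(-2)
= -6 + 8 + (-2) = 0
|a|^2 = (-3)^2 + (-2)^2 + 1^2 = 14
|b|^2 = 2^2 + (-4)^2 + (-2)^2 = 24
(a.b)^2 = 0^2 = 0
|a|^2 * |b|^2 = 14 * 24 = 336
Result = 0 - 336 = -336


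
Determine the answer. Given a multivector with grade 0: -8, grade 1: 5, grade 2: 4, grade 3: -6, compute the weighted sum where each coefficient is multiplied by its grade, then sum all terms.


Grade-weighted sum = sum of grade_k * coefficient_k
0*(-8) = 0
1*5 = 5
2*4 = 8
3*(-6) = -18
Total = 0 + 5 + 8 + (-18) = -5


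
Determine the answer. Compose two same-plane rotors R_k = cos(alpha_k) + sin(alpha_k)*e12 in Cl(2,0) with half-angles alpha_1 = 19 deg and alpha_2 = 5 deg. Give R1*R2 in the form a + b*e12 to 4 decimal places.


Same-plane rotors commute and their half-angles add:
R1*R2 = cos(a1 + a2) + sin(a1 + a2)*e12.
a1 + a2 = 19 + 5 = 24 deg
cos(24 deg) = 0.9135
sin(24 deg) = 0.4067
R1*R2 = 0.9135 + 0.4067*e12


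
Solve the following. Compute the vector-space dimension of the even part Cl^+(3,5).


Even subalgebra dimension = 2^(n-1)
n = 3 + 5 = 8
2^(8 - 1) = 2^7 = 128
Verification: sum of C(8,k) for even k = 1 + 28 + 70 + 28 + 1 = 128
Result = 128


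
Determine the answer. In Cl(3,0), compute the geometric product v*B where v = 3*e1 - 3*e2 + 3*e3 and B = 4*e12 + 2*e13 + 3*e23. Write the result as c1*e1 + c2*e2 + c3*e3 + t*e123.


vB has grade-1 (vector) and grade-3 (trivector) parts: vB = (v _| B) + (v ^ B).
Vector part <vB>_1:
  e1: -v2*b12 - v3*b13 = -(-3)*(4) - (3)*(2) = 6
  e2: v1*b12 - v3*b23 = (3)*(4) - (3)*(3) = 3
  e3: v1*b13 + v2*b23 = (3)*(2) + (-3)*(3) = -3
Trivector part <vB>_3:
  e123: v1*b23 - v2*b13 + v3*b12 = (3)*(3) - (-3)*(2) + (3)*(4) = 27
vB = 6*e1 + 3*e2 - 3*e3 + 27*e123


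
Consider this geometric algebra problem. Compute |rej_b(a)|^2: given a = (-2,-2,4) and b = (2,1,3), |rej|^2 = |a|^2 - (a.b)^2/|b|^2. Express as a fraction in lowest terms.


|a|^2 = (-2)^2 + (-2)^2 + 4^2 = 24
|b|^2 = 2^2 + 1^2 + 3^2 = 14
a . b = (-2)*2 + (-2)*1 + 4*3 = 6
(a.b)^2 = 6^2 = 36
|rej|^2 = 24 - 36/14
= (336 - 36)/14
= 300/14
In lowest terms: 150/7


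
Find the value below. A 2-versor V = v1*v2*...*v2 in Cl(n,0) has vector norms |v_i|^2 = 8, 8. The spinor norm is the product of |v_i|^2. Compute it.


Spinor norm N(V) = |v1|^2 * |v2|^2 * ... * |v2|^2
= 8 * 8
Running product: 8, 64
N(V) = 64


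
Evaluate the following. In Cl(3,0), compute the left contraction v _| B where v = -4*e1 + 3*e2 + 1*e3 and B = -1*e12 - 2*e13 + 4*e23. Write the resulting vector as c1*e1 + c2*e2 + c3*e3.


Left contraction v _| B = <vB>_1 (grade-1 part of the geometric product vB).
Using e1_|e12 = e2, e2_|e12 = -e1, e1_|e13 = e3, e3_|e13 = -e1, e2_|e23 = e3, e3_|e23 = -e2:
e1 coeff: -v2*b12 - v3*b13 = -(3)*(-1) - (1)*(-2) = 5
e2 coeff: v1*b12 - v3*b23 = (-4)*(-1) - (1)*(4) = 0
e3 coeff: v1*b13 + v2*b23 = (-4)*(-2) + (3)*(4) = 20
v _| B = 5*e1 + 0*e2 + 20*e3


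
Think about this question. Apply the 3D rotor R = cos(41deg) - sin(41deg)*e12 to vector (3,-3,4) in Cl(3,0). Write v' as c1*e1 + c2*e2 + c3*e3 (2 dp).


Rotor R = cos(41deg) - sin(41deg)*e12
Rotation angle theta = 2 * 41 = 82 degrees in the e12 plane (e1 -> e2).
The component perpendicular to the plane (e3) is invariant: v'_3 = v3 = 4.00
cos(82deg) = 0.1392, sin(82deg) = 0.9903
v'_1 = v1*cos(theta) - v2*sin(theta) = 3*0.1392 - (-3)*0.9903 = 3.39
v'_2 = v1*sin(theta) + v2*cos(theta) = 3*0.9903 + (-3)*0.1392 = 2.55
v' = 3.39*e1 + 2.55*e2 + 4.00*e3


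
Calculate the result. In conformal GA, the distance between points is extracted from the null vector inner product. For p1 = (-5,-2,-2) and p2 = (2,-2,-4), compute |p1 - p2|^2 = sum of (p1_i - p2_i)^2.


p1 - p2 = (-7, 0, 2)
|p1 - p2|^2 = (-7)^2 + 0^2 + 2^2
= 49 + 0 + 4
= 53


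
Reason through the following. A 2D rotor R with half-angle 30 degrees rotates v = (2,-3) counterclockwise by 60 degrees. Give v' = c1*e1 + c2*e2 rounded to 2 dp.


Rotor R = cos(30deg) - sin(30deg)*e12
Rotation angle theta = 2 * 30 = 60 degrees
v' = R*v*~R rotates v by theta.
cos(60deg) = 0.5000, sin(60deg) = 0.8660
v'_1 = 2*cos(60deg) - (-3)*sin(60deg)
= 2*0.5000 - (-3)*0.8660
= 3.60
v'_2 = 2*sin(60deg) + (-3)*cos(60deg)
= 2*0.8660 + (-3)*0.5000
= 0.23
v' = 3.60*e1 + 0.23*e2


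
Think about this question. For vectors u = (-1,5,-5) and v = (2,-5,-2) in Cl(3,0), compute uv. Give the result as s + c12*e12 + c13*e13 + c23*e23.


In Cl(3,0): e_i^2 = 1, e_ie_j = -e_je_i for i != j.
Scalar part = u . v = (-1)*2 + 5*(-5) + (-5)*(-2)
= -2 + (-25) + 10 = -17
e12 coeff = (-1)*(-5) - 5*2 = 5 - 10 = -5
e13 coeff = (-1)*(-2) - (-5)*2 = 2 - (-10) = 12
e23 coeff = 5*(-2) - (-5)*(-5) = -10 - 25 = -35
uv = -17 - 5*e12 + 12*e13 - 35*e23


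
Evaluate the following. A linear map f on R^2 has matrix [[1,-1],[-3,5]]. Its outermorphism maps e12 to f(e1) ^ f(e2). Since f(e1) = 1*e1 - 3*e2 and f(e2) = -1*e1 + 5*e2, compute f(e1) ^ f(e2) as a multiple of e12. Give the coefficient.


The outermorphism of a linear map f sends e1^e2 to f(e1)^f(e2).
f(e1) = 1*e1 - 3*e2
f(e2) = -1*e1 + 5*e2
f(e1) ^ f(e2) = (1*e1 - 3*e2) ^ (-1*e1 + 5*e2)
= 1*5*e12 + (-3)*(-1)*e21
= (5 - 3)*e12
= 2*e12
Coefficient = 2


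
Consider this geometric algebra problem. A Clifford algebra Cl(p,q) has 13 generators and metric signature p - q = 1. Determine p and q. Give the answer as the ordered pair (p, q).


We need p + q = 13 and p - q = 1.
Adding: 2p = 13 + 1 = 14, so p = 7.
Then q = 13 - 7 = 6.
(p, q) = (7, 6)


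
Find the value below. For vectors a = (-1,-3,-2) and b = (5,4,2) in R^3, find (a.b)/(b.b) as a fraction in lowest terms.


Projection coefficient = (a . b) / (b . b)
a . b = (-1)*5 + (-3)*4 + (-2)*2
= -5 + (-12) + (-4) = -21
b . b = 5^2 + 4^2 + 2^2
= 25 + 16 + 4 = 45
Coefficient = -21/45
In lowest terms: -7/15


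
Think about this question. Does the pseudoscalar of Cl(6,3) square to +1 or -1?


The pseudoscalar I = e1...e_n (product of all n generators) of Cl(p,q) satisfies I^2 = (-1)^(q + n(n-1)/2).
p = 6, q = 3, n = p + q = 9
n(n-1)/2 = 9 * 8 / 2 = 36
Exponent = q + n(n-1)/2 = 3 + 36 = 39
I^2 = (-1)^39 = -1


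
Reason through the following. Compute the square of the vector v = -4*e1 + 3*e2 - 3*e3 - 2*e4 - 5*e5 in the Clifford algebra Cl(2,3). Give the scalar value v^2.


v^2 = sum of c_i^2 * e_i^2
Positive signature terms (e_i^2 = +1): (-4)^2 + 3^2 = 25
Negative signature terms (e_j^2 = -1): (-3)^2 + (-2)^2 + (-5)^2 = 38
v^2 = 25 - 38 = -13


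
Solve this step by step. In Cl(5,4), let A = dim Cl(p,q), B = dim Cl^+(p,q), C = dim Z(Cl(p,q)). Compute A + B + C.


n = 5 + 4 = 9
Total dim = 2^9 = 512
Even subalgebra dim = 2^8 = 256
n is odd, so center dim = 2
Sum = 512 + 256 + 2 = 770


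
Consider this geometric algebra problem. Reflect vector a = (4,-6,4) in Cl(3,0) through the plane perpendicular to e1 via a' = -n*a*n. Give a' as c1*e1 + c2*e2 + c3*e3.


Reflection formula: a' = -n*a*n, with n = e1 (unit vector, n^2 = 1).
For reflection through hyperplane perp to e1:
The component along e1 flips sign, others stay.
a = (4, -6, 4)
a' = (-4, -6, 4)
a' = -4*e1 - 6*e2 + 4*e3


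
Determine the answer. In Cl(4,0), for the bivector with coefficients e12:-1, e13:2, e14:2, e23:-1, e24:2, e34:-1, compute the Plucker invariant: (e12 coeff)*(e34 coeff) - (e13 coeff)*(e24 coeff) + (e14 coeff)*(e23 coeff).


Plucker relation: af - be + cd
a*f = (-1)*(-1) = 1
b*e = 2*2 = 4
c*d = 2*(-1) = -2
af - be + cd = 1 - 4 + (-2)
= -5


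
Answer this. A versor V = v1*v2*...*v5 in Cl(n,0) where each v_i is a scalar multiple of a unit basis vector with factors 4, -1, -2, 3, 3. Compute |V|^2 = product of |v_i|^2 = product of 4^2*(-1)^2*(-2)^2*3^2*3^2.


Each vector v_i has |v_i|^2 = s_i^2
Squared scales: 4^2 = 16, (-1)^2 = 1, (-2)^2 = 4, 3^2 = 9, 3^2 = 9
|V|^2 = 16 * 1 * 4 * 9 * 9
= 5184


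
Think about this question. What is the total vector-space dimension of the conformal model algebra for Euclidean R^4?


The conformal model of R^4 uses Cl(5,1): the 4 Euclidean generators plus two extra orthogonal generators e+ (e+^2 = +1) and e- (e-^2 = -1), from which the null vectors e0, einf are built.
Number of generators m = 4 + 2 = 6.
dim Cl(p,q) = 2^m = 2^6 = 64


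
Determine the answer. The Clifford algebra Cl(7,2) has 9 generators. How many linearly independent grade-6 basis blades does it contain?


Number of grade-k basis blades in Cl(p,q) with n = p + q is C(n, k).
n = 7 + 2 = 9
C(9, 6) = 9! / (6! * 3!)
= 362880 / (720 * 6)
= 84


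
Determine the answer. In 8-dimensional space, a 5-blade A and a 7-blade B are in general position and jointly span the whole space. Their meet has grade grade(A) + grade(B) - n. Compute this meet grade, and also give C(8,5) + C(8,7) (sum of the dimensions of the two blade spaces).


Meet grade = grade(A) + grade(B) - n
= 5 + 7 - 8 = 4
C(8,5) = 56
C(8,7) = 8
dim_A + dim_B = 56 + 8 = 64


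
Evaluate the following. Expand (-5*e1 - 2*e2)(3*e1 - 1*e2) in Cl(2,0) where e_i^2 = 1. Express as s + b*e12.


Expand: (-5*e1 - 2*e2)(3*e1 - 1*e2)
= (-5)*3*e1e1 + (-5)*(-1)*e1e2 + (-2)*3*e2e1 + (-2)*(-1)*e2e2
Using e1^2 = e2^2 = 1, e2e1 = -e1e2:
Scalar part s = (-5)*3 + (-2)*(-1) = -15 + 2 = -13
Bivector part b = (-5)*(-1) - (-2)*3 = 5 - (-6) = 11
uv = -13 + 11*e12


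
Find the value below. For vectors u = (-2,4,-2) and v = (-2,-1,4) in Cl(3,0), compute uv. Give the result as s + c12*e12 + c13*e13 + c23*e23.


In Cl(3,0): e_i^2 = 1, e_ie_j = -e_je_i for i != j.
Scalar part = u . v = (-2)*(-2) + 4*(-1) + (-2)*4
= 4 + (-4) + (-8) = -8
e12 coeff = (-2)*(-1) - 4*(-2) = 2 - (-8) = 10
e13 coeff = (-2)*4 - (-2)*(-2) = -8 - 4 = -12
e23 coeff = 4*4 - (-2)*(-1) = 16 - 2 = 14
uv = -8 + 10*e12 - 12*e13 + 14*e23


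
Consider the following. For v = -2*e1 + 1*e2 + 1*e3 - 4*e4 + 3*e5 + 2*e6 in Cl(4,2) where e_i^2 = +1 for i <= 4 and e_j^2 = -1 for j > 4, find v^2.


v^2 = sum of c_i^2 * e_i^2
Positive signature terms (e_i^2 = +1): (-2)^2 + 1^2 + 1^2 + (-4)^2 = 22
Negative signature terms (e_j^2 = -1): 3^2 + 2^2 = 13
v^2 = 22 - 13 = 9


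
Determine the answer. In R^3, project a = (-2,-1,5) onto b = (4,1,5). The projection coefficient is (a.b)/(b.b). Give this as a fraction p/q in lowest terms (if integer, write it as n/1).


Projection coefficient = (a . b) / (b . b)
a . b = (-2)*4 + (-1)*1 + 5*5
= -8 + (-1) + 25 = 16
b . b = 4^2 + 1^2 + 5^2
= 16 + 1 + 25 = 42
Coefficient = 16/42
In lowest terms: 8/21


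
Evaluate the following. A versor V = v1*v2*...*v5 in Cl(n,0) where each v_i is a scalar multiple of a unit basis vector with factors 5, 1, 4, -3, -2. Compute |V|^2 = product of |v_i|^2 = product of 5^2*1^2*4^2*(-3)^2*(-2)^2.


Each vector v_i has |v_i|^2 = s_i^2
Squared scales: 5^2 = 25, 1^2 = 1, 4^2 = 16, (-3)^2 = 9, (-2)^2 = 4
|V|^2 = 25 * 1 * 16 * 9 * 4
= 14400


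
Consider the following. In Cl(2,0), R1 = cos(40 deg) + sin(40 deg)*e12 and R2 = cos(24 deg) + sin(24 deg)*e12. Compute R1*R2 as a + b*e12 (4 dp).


Same-plane rotors commute and their half-angles add:
R1*R2 = cos(a1 + a2) + sin(a1 + a2)*e12.
a1 + a2 = 40 + 24 = 64 deg
cos(64 deg) = 0.4384
sin(64 deg) = 0.8988
R1*R2 = 0.4384 + 0.8988*e12


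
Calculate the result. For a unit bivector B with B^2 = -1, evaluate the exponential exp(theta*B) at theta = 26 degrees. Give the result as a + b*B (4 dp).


For a unit bivector B with B^2 = -1, the exponential series gives
e^(theta*B) = cos(theta) + sin(theta)*B (the GA analogue of Euler's formula).
theta = 26 degrees = 0.453786 rad
cos(26 deg) = 0.8988
sin(26 deg) = 0.4384
exp(theta*B) = 0.8988 + 0.4384*B


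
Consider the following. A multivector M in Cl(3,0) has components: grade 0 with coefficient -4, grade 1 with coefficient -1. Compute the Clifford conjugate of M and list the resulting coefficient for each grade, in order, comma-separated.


Clifford conjugate sign for grade k: (-1)^(k(k+1)/2)
Grade 0: (-1)^(0*1/2) = (-1)^0 = 1, coeff -4 -> -4
Grade 1: (-1)^(1*2/2) = (-1)^1 = -1, coeff -1 -> 1
Conjugated coefficients: -4, 1


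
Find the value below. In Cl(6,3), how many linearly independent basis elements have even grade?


Even subalgebra dimension = 2^(n-1)
n = 6 + 3 = 9
2^(9 - 1) = 2^8 = 256
Verification: sum of C(9,k) for even k = 1 + 36 + 126 + 84 + 9 = 256
Result = 256


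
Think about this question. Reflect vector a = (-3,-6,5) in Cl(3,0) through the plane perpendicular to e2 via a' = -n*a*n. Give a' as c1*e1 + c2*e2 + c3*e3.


Reflection formula: a' = -n*a*n, with n = e2 (unit vector, n^2 = 1).
For reflection through hyperplane perp to e2:
The component along e2 flips sign, others stay.
a = (-3, -6, 5)
a' = (-3, 6, 5)
a' = -3*e1 + 6*e2 + 5*e3


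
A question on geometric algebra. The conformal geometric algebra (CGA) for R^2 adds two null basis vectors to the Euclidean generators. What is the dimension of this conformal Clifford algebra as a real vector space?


The conformal model of R^2 uses Cl(3,1): the 2 Euclidean generators plus two extra orthogonal generators e+ (e+^2 = +1) and e- (e-^2 = -1), from which the null vectors e0, einf are built.
Number of generators m = 2 + 2 = 4.
dim Cl(p,q) = 2^m = 2^4 = 16


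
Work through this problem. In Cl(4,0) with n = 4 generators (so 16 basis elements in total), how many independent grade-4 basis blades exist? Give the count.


Number of grade-k basis blades in Cl(p,q) with n = p + q is C(n, k).
n = 4 + 0 = 4
C(4, 4) = 4! / (4! * 0!)
= 24 / (24 * 1)
= 1


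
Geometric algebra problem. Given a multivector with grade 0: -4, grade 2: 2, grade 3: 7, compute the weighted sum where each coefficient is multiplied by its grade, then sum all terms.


Grade-weighted sum = sum of grade_k * coefficient_k
0*(-4) = 0
2*2 = 4
3*7 = 21
Total = 0 + 4 + 21 = 25


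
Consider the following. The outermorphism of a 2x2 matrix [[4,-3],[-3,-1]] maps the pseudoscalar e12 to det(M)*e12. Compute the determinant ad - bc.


The outermorphism of a linear map f sends e1^e2 to f(e1)^f(e2).
f(e1) = 4*e1 - 3*e2
f(e2) = -3*e1 - 1*e2
f(e1) ^ f(e2) = (4*e1 - 3*e2) ^ (-3*e1 - 1*e2)
= 4*(-1)*e12 + (-3)*(-3)*e21
= (-4 - 9)*e12
= -13*e12
Coefficient = -13


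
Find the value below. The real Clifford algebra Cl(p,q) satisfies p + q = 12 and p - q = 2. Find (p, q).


We need p + q = 12 and p - q = 2.
Adding: 2p = 12 + 2 = 14, so p = 7.
Then q = 12 - 7 = 5.
(p, q) = (7, 5)


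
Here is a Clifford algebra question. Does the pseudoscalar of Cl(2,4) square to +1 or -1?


The pseudoscalar I = e1...e_n (product of all n generators) of Cl(p,q) satisfies I^2 = (-1)^(q + n(n-1)/2).
p = 2, q = 4, n = p + q = 6
n(n-1)/2 = 6 * 5 / 2 = 15
Exponent = q + n(n-1)/2 = 4 + 15 = 19
I^2 = (-1)^19 = -1


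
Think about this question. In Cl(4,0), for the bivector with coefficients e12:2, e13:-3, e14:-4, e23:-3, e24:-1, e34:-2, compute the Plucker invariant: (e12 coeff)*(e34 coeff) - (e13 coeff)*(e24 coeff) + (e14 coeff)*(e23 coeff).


Plucker relation: af - be + cd
a*f = 2*(-2) = -4
b*e = (-3)*(-1) = 3
c*d = (-4)*(-3) = 12
af - be + cd = -4 - 3 + 12
= 5


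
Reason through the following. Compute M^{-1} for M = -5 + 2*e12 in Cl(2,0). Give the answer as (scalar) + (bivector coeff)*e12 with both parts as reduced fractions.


M = -5 + 2*e12, where e12^2 = -1.
Since M commutes with its reverse ~M = a - b*e12, M * ~M = a^2 - b^2*e12^2 = a^2 + b^2.
So M^{-1} = ~M / (a^2 + b^2) = (a - b*e12)/(a^2 + b^2).
a^2 + b^2 = 25 + 4 = 29
Scalar part = -5/29 = -5/29
Bivector coeff = -2/29 = -2/29
M^{-1} = -5/29 - 2/29*e12


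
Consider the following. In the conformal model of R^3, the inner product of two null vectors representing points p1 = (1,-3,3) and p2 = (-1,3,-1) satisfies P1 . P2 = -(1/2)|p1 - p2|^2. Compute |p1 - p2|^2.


p1 - p2 = (2, -6, 4)
|p1 - p2|^2 = 2^2 + (-6)^2 + 4^2
= 4 + 36 + 16
= 56


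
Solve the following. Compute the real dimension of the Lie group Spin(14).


Spin(n) double-covers SO(n); both have Lie algebra so(n) of dimension n(n-1)/2.
n = 14
n(n-1) = 14 * 13 = 182
dim Spin(14) = 182/2 = 91


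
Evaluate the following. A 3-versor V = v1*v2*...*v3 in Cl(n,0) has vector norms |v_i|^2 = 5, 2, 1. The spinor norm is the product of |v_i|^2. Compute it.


Spinor norm N(V) = |v1|^2 * |v2|^2 * ... * |v3|^2
= 5 * 2 * 1
Running product: 5, 10, 10
N(V) = 10
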